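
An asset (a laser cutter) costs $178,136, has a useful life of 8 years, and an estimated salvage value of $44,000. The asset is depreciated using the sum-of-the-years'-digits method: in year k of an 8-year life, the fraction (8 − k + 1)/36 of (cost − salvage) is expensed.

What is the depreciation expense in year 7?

$7,452

Depreciable base = $178,136 − $44,000 = $134,136.
Sum of the years' digits = 8+7+6+5+4+3+2+1 = 36.
Year 1: $134,136 × 8/36 = $29,808. Book value $148,328.
Year 2: $134,136 × 7/36 = $26,082. Book value $122,246.
Year 3: $134,136 × 6/36 = $22,356. Book value $99,890.
Year 4: $134,136 × 5/36 = $18,630. Book value $81,260.
Year 5: $134,136 × 4/36 = $14,904. Book value $66,356.
Year 6: $134,136 × 3/36 = $11,178. Book value $55,178.
Year 7: $134,136 × 2/36 = $7,452. Book value $47,726.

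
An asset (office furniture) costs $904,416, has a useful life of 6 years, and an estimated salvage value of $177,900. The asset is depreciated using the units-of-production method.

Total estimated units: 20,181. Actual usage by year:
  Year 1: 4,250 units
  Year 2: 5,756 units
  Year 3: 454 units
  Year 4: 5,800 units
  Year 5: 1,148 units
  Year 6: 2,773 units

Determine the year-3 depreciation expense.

Depreciable base = $904,416 − $177,900 = $726,516.
Rate = $726,516 / 20,181 units = $36 per unit.
Year 1: 4,250 × $36 = $153,000. Book value $751,416.
Year 2: 5,756 × $36 = $207,216. Book value $544,200.
Year 3: 454 × $36 = $16,344. Book value $527,856.

$16,344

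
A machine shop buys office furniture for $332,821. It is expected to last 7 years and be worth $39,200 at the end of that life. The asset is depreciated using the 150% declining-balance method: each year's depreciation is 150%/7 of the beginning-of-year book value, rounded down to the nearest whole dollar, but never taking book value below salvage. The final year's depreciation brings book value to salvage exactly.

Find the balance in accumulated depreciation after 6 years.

$254,513

Depreciable base = $332,821 − $39,200 = $293,621.
Year 1: ⌊$332,821 × 150%/7⌋ = $71,318. Book value $261,503.
Year 2: ⌊$261,503 × 150%/7⌋ = $56,036. Book value $205,467.
Year 3: ⌊$205,467 × 150%/7⌋ = $44,028. Book value $161,439.
Year 4: ⌊$161,439 × 150%/7⌋ = $34,594. Book value $126,845.
Year 5: ⌊$126,845 × 150%/7⌋ = $27,181. Book value $99,664.
Year 6: ⌊$99,664 × 150%/7⌋ = $21,356. Book value $78,308.
Accumulated through year 6 = $332,821 − $78,308 = $254,513.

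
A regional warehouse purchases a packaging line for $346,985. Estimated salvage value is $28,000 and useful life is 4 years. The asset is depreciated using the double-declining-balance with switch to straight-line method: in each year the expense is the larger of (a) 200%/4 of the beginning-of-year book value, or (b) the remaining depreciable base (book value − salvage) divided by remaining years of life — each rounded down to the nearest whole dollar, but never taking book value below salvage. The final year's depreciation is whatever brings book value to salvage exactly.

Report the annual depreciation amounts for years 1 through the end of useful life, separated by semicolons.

$173,492; $86,746; $43,373; $15,374

Depreciable base = $346,985 − $28,000 = $318,985.
Year 1: DB = ⌊$346,985 × 200%/4⌋ = $173,492; SL = ⌊$318,985/4⌋ = $79,746 → take DB $173,492. Book value $173,493.
Year 2: DB = ⌊$173,493 × 200%/4⌋ = $86,746; SL = ⌊$145,493/3⌋ = $48,497 → take DB $86,746. Book value $86,747.
Year 3: DB = ⌊$86,747 × 200%/4⌋ = $43,373; SL = ⌊$58,747/2⌋ = $29,373 → take DB $43,373. Book value $43,374.
Year 4 (final): $43,374 − $28,000 = $15,374. Book value $28,000.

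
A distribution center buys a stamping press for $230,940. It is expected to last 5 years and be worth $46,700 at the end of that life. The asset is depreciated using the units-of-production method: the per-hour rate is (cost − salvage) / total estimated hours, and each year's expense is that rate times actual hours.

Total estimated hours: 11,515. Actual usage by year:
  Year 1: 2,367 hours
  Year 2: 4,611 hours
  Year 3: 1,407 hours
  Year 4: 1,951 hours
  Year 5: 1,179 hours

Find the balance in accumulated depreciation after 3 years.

$134,160

Depreciable base = $230,940 − $46,700 = $184,240.
Rate = $184,240 / 11,515 hours = $16 per hour.
Year 1: 2,367 × $16 = $37,872. Book value $193,068.
Year 2: 4,611 × $16 = $73,776. Book value $119,292.
Year 3: 1,407 × $16 = $22,512. Book value $96,780.
Accumulated through year 3 = $230,940 − $96,780 = $134,160.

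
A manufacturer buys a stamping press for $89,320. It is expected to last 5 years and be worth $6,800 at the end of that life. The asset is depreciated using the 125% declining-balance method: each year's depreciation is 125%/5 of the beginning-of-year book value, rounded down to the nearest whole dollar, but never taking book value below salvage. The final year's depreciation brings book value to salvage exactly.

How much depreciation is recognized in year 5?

Depreciable base = $89,320 − $6,800 = $82,520.
Year 1: ⌊$89,320 × 125%/5⌋ = $22,330. Book value $66,990.
Year 2: ⌊$66,990 × 125%/5⌋ = $16,747. Book value $50,243.
Year 3: ⌊$50,243 × 125%/5⌋ = $12,560. Book value $37,683.
Year 4: ⌊$37,683 × 125%/5⌋ = $9,420. Book value $28,263.
Year 5 (final): $28,263 − $6,800 = $21,463. Book value $6,800.

$21,463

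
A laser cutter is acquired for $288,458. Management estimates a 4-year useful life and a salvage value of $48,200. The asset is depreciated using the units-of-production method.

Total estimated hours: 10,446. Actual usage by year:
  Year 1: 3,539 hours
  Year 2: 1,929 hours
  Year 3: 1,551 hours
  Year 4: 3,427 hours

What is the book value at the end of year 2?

$162,694

Depreciable base = $288,458 − $48,200 = $240,258.
Rate = $240,258 / 10,446 hours = $23 per hour.
Year 1: 3,539 × $23 = $81,397. Book value $207,061.
Year 2: 1,929 × $23 = $44,367. Book value $162,694.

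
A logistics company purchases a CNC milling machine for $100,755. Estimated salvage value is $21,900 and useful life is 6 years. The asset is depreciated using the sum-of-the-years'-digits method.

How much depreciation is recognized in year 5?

$7,510

Depreciable base = $100,755 − $21,900 = $78,855.
Sum of the years' digits = 6+5+4+3+2+1 = 21.
Year 1: $78,855 × 6/21 = $22,530. Book value $78,225.
Year 2: $78,855 × 5/21 = $18,775. Book value $59,450.
Year 3: $78,855 × 4/21 = $15,020. Book value $44,430.
Year 4: $78,855 × 3/21 = $11,265. Book value $33,165.
Year 5: $78,855 × 2/21 = $7,510. Book value $25,655.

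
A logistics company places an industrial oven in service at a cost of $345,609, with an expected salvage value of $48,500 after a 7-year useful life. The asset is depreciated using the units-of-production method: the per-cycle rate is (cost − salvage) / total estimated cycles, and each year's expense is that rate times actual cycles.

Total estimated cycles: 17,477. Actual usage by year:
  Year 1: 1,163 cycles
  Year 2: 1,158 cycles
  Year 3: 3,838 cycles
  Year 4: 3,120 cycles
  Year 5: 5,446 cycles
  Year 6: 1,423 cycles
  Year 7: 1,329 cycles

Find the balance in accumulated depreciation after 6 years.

$274,516

Depreciable base = $345,609 − $48,500 = $297,109.
Rate = $297,109 / 17,477 cycles = $17 per cycle.
Year 1: 1,163 × $17 = $19,771. Book value $325,838.
Year 2: 1,158 × $17 = $19,686. Book value $306,152.
Year 3: 3,838 × $17 = $65,246. Book value $240,906.
Year 4: 3,120 × $17 = $53,040. Book value $187,866.
Year 5: 5,446 × $17 = $92,582. Book value $95,284.
Year 6: 1,423 × $17 = $24,191. Book value $71,093.
Accumulated through year 6 = $345,609 − $71,093 = $274,516.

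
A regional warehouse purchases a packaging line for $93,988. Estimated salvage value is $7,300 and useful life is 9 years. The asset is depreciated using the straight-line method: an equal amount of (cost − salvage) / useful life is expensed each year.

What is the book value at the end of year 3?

$65,092

Depreciable base = $93,988 − $7,300 = $86,688.
Annual expense = $86,688 / 9 = $9,632.
End of year 1: book value $84,356.
End of year 2: book value $74,724.
End of year 3: book value $65,092.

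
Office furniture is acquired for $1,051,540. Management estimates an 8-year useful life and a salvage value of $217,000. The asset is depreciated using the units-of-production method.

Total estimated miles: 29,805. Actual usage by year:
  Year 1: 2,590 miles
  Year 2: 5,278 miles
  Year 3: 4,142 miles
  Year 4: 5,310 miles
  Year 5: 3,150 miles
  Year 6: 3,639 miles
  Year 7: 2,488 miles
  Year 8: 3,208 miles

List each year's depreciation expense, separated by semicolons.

Depreciable base = $1,051,540 − $217,000 = $834,540.
Rate = $834,540 / 29,805 miles = $28 per mile.
Year 1: 2,590 × $28 = $72,520. Book value $979,020.
Year 2: 5,278 × $28 = $147,784. Book value $831,236.
Year 3: 4,142 × $28 = $115,976. Book value $715,260.
Year 4: 5,310 × $28 = $148,680. Book value $566,580.
Year 5: 3,150 × $28 = $88,200. Book value $478,380.
Year 6: 3,639 × $28 = $101,892. Book value $376,488.
Year 7: 2,488 × $28 = $69,664. Book value $306,824.
Year 8: 3,208 × $28 = $89,824. Book value $217,000.

$72,520; $147,784; $115,976; $148,680; $88,200; $101,892; $69,664; $89,824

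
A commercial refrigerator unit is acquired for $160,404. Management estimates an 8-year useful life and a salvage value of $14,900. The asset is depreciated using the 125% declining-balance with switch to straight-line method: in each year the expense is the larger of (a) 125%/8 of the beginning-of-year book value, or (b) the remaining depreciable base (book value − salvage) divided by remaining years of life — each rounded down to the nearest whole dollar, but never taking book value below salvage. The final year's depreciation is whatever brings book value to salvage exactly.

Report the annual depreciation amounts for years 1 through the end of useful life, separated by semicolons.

Depreciable base = $160,404 − $14,900 = $145,504.
Year 1: DB = ⌊$160,404 × 125%/8⌋ = $25,063; SL = ⌊$145,504/8⌋ = $18,188 → take DB $25,063. Book value $135,341.
Year 2: DB = ⌊$135,341 × 125%/8⌋ = $21,147; SL = ⌊$120,441/7⌋ = $17,205 → take DB $21,147. Book value $114,194.
Year 3: DB = ⌊$114,194 × 125%/8⌋ = $17,842; SL = ⌊$99,294/6⌋ = $16,549 → take DB $17,842. Book value $96,352.
Year 4: DB = ⌊$96,352 × 125%/8⌋ = $15,055; SL = ⌊$81,452/5⌋ = $16,290 → take SL $16,290. Book value $80,062.
Year 5: DB = ⌊$80,062 × 125%/8⌋ = $12,509; SL = ⌊$65,162/4⌋ = $16,290 → take SL $16,290. Book value $63,772.
Year 6: DB = ⌊$63,772 × 125%/8⌋ = $9,964; SL = ⌊$48,872/3⌋ = $16,290 → take SL $16,290. Book value $47,482.
Year 7: DB = ⌊$47,482 × 125%/8⌋ = $7,419; SL = ⌊$32,582/2⌋ = $16,291 → take SL $16,291. Book value $31,191.
Year 8 (final): $31,191 − $14,900 = $16,291. Book value $14,900.

$25,063; $21,147; $17,842; $16,290; $16,290; $16,290; $16,291; $16,291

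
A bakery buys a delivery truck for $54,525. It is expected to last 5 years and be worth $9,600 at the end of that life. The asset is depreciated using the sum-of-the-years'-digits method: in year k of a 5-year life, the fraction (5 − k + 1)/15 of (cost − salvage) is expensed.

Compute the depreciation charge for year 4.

Depreciable base = $54,525 − $9,600 = $44,925.
Sum of the years' digits = 5+4+3+2+1 = 15.
Year 1: $44,925 × 5/15 = $14,975. Book value $39,550.
Year 2: $44,925 × 4/15 = $11,980. Book value $27,570.
Year 3: $44,925 × 3/15 = $8,985. Book value $18,585.
Year 4: $44,925 × 2/15 = $5,990. Book value $12,595.

$5,990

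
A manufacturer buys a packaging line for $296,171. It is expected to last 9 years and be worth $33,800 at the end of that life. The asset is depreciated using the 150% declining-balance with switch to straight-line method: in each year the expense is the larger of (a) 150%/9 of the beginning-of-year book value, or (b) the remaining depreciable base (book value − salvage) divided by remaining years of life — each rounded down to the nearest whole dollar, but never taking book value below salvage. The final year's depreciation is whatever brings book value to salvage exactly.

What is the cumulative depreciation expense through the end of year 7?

$219,758

Depreciable base = $296,171 − $33,800 = $262,371.
Year 1: DB = ⌊$296,171 × 150%/9⌋ = $49,361; SL = ⌊$262,371/9⌋ = $29,152 → take DB $49,361. Book value $246,810.
Year 2: DB = ⌊$246,810 × 150%/9⌋ = $41,135; SL = ⌊$213,010/8⌋ = $26,626 → take DB $41,135. Book value $205,675.
Year 3: DB = ⌊$205,675 × 150%/9⌋ = $34,279; SL = ⌊$171,875/7⌋ = $24,553 → take DB $34,279. Book value $171,396.
Year 4: DB = ⌊$171,396 × 150%/9⌋ = $28,566; SL = ⌊$137,596/6⌋ = $22,932 → take DB $28,566. Book value $142,830.
Year 5: DB = ⌊$142,830 × 150%/9⌋ = $23,805; SL = ⌊$109,030/5⌋ = $21,806 → take DB $23,805. Book value $119,025.
Year 6: DB = ⌊$119,025 × 150%/9⌋ = $19,837; SL = ⌊$85,225/4⌋ = $21,306 → take SL $21,306. Book value $97,719.
Year 7: DB = ⌊$97,719 × 150%/9⌋ = $16,286; SL = ⌊$63,919/3⌋ = $21,306 → take SL $21,306. Book value $76,413.
Accumulated through year 7 = $296,171 − $76,413 = $219,758.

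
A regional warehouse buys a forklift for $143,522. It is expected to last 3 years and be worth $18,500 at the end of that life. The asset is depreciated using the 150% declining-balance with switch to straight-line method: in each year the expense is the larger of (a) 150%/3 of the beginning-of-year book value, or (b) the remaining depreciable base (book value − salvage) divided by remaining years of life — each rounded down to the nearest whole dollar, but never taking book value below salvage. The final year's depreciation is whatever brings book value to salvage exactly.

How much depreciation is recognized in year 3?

$17,381

Depreciable base = $143,522 − $18,500 = $125,022.
Year 1: DB = ⌊$143,522 × 150%/3⌋ = $71,761; SL = ⌊$125,022/3⌋ = $41,674 → take DB $71,761. Book value $71,761.
Year 2: DB = ⌊$71,761 × 150%/3⌋ = $35,880; SL = ⌊$53,261/2⌋ = $26,630 → take DB $35,880. Book value $35,881.
Year 3 (final): $35,881 − $18,500 = $17,381. Book value $18,500.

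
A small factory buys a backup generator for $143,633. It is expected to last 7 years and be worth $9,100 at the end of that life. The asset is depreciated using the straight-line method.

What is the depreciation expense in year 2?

Depreciable base = $143,633 − $9,100 = $134,533.
Annual expense = $134,533 / 7 = $19,219.

$19,219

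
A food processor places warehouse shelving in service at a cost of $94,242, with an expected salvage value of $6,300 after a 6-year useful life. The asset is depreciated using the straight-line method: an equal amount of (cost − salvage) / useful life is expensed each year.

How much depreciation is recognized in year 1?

Depreciable base = $94,242 − $6,300 = $87,942.
Annual expense = $87,942 / 6 = $14,657.

$14,657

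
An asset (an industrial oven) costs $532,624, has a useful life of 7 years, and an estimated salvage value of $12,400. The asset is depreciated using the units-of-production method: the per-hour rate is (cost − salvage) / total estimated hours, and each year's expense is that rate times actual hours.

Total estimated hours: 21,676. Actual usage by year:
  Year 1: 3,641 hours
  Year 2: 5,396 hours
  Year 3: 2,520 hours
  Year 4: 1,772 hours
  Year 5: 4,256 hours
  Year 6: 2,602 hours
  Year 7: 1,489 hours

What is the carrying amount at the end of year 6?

Depreciable base = $532,624 − $12,400 = $520,224.
Rate = $520,224 / 21,676 hours = $24 per hour.
Year 1: 3,641 × $24 = $87,384. Book value $445,240.
Year 2: 5,396 × $24 = $129,504. Book value $315,736.
Year 3: 2,520 × $24 = $60,480. Book value $255,256.
Year 4: 1,772 × $24 = $42,528. Book value $212,728.
Year 5: 4,256 × $24 = $102,144. Book value $110,584.
Year 6: 2,602 × $24 = $62,448. Book value $48,136.

$48,136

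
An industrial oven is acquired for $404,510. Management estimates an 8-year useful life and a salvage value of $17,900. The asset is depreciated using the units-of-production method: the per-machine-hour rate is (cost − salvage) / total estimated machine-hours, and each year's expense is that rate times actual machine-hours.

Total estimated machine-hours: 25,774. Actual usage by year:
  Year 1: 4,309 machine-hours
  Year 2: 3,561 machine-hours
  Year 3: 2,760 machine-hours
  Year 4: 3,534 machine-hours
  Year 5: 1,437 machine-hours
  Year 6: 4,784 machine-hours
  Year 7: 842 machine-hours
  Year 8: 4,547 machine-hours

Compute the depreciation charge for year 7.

$12,630

Depreciable base = $404,510 − $17,900 = $386,610.
Rate = $386,610 / 25,774 machine-hours = $15 per machine-hour.
Year 1: 4,309 × $15 = $64,635. Book value $339,875.
Year 2: 3,561 × $15 = $53,415. Book value $286,460.
Year 3: 2,760 × $15 = $41,400. Book value $245,060.
Year 4: 3,534 × $15 = $53,010. Book value $192,050.
Year 5: 1,437 × $15 = $21,555. Book value $170,495.
Year 6: 4,784 × $15 = $71,760. Book value $98,735.
Year 7: 842 × $15 = $12,630. Book value $86,105.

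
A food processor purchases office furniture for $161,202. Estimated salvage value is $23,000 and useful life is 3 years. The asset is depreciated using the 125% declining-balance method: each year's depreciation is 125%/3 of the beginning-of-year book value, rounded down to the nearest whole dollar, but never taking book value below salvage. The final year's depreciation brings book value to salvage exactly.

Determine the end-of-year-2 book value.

Depreciable base = $161,202 − $23,000 = $138,202.
Year 1: ⌊$161,202 × 125%/3⌋ = $67,167. Book value $94,035.
Year 2: ⌊$94,035 × 125%/3⌋ = $39,181. Book value $54,854.

$54,854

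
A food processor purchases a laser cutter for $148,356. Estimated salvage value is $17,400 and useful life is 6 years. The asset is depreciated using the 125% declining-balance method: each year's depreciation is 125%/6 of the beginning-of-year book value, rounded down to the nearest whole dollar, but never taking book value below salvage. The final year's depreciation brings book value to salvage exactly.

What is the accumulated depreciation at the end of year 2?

Depreciable base = $148,356 − $17,400 = $130,956.
Year 1: ⌊$148,356 × 125%/6⌋ = $30,907. Book value $117,449.
Year 2: ⌊$117,449 × 125%/6⌋ = $24,468. Book value $92,981.
Accumulated through year 2 = $148,356 − $92,981 = $55,375.

$55,375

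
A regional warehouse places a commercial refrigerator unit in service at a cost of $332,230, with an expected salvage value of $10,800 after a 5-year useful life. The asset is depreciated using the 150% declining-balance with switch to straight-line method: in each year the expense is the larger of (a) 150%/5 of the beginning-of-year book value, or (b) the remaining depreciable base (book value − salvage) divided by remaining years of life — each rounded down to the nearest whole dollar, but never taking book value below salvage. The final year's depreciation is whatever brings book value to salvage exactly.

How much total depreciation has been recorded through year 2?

$169,437

Depreciable base = $332,230 − $10,800 = $321,430.
Year 1: DB = ⌊$332,230 × 150%/5⌋ = $99,669; SL = ⌊$321,430/5⌋ = $64,286 → take DB $99,669. Book value $232,561.
Year 2: DB = ⌊$232,561 × 150%/5⌋ = $69,768; SL = ⌊$221,761/4⌋ = $55,440 → take DB $69,768. Book value $162,793.
Accumulated through year 2 = $332,230 − $162,793 = $169,437.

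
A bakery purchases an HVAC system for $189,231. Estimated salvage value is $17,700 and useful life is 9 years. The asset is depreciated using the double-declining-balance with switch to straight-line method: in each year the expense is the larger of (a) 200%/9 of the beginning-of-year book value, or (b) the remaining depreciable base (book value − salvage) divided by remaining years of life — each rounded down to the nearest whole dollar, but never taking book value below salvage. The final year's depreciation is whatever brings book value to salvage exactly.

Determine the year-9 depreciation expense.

Depreciable base = $189,231 − $17,700 = $171,531.
Year 1: DB = ⌊$189,231 × 200%/9⌋ = $42,051; SL = ⌊$171,531/9⌋ = $19,059 → take DB $42,051. Book value $147,180.
Year 2: DB = ⌊$147,180 × 200%/9⌋ = $32,706; SL = ⌊$129,480/8⌋ = $16,185 → take DB $32,706. Book value $114,474.
Year 3: DB = ⌊$114,474 × 200%/9⌋ = $25,438; SL = ⌊$96,774/7⌋ = $13,824 → take DB $25,438. Book value $89,036.
Year 4: DB = ⌊$89,036 × 200%/9⌋ = $19,785; SL = ⌊$71,336/6⌋ = $11,889 → take DB $19,785. Book value $69,251.
Year 5: DB = ⌊$69,251 × 200%/9⌋ = $15,389; SL = ⌊$51,551/5⌋ = $10,310 → take DB $15,389. Book value $53,862.
Year 6: DB = ⌊$53,862 × 200%/9⌋ = $11,969; SL = ⌊$36,162/4⌋ = $9,040 → take DB $11,969. Book value $41,893.
Year 7: DB = ⌊$41,893 × 200%/9⌋ = $9,309; SL = ⌊$24,193/3⌋ = $8,064 → take DB $9,309. Book value $32,584.
Year 8: DB = ⌊$32,584 × 200%/9⌋ = $7,240; SL = ⌊$14,884/2⌋ = $7,442 → take SL $7,442. Book value $25,142.
Year 9 (final): $25,142 − $17,700 = $7,442. Book value $17,700.

$7,442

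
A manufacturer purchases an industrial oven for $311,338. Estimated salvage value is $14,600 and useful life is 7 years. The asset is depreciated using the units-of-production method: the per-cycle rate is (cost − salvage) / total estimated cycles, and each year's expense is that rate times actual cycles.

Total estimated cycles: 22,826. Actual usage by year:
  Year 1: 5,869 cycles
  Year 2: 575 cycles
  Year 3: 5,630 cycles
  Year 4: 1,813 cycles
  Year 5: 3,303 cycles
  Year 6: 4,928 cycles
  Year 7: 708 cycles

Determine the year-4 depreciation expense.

$23,569

Depreciable base = $311,338 − $14,600 = $296,738.
Rate = $296,738 / 22,826 cycles = $13 per cycle.
Year 1: 5,869 × $13 = $76,297. Book value $235,041.
Year 2: 575 × $13 = $7,475. Book value $227,566.
Year 3: 5,630 × $13 = $73,190. Book value $154,376.
Year 4: 1,813 × $13 = $23,569. Book value $130,807.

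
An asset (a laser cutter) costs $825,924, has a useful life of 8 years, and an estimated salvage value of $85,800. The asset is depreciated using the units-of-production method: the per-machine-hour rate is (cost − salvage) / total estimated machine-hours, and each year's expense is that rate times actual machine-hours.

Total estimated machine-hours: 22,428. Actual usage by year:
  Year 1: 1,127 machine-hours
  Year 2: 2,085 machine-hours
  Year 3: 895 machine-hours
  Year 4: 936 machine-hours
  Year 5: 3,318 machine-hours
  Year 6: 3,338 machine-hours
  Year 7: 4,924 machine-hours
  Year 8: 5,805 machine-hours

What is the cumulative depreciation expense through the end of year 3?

$135,531

Depreciable base = $825,924 − $85,800 = $740,124.
Rate = $740,124 / 22,428 machine-hours = $33 per machine-hour.
Year 1: 1,127 × $33 = $37,191. Book value $788,733.
Year 2: 2,085 × $33 = $68,805. Book value $719,928.
Year 3: 895 × $33 = $29,535. Book value $690,393.
Accumulated through year 3 = $825,924 − $690,393 = $135,531.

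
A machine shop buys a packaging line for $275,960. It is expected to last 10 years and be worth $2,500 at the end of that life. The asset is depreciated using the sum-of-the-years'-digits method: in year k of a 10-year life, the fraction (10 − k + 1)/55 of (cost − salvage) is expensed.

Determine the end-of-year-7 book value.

Depreciable base = $275,960 − $2,500 = $273,460.
Sum of the years' digits = 10+9+8+7+6+5+4+3+2+1 = 55.
Year 1: $273,460 × 10/55 = $49,720. Book value $226,240.
Year 2: $273,460 × 9/55 = $44,748. Book value $181,492.
Year 3: $273,460 × 8/55 = $39,776. Book value $141,716.
Year 4: $273,460 × 7/55 = $34,804. Book value $106,912.
Year 5: $273,460 × 6/55 = $29,832. Book value $77,080.
Year 6: $273,460 × 5/55 = $24,860. Book value $52,220.
Year 7: $273,460 × 4/55 = $19,888. Book value $32,332.

$32,332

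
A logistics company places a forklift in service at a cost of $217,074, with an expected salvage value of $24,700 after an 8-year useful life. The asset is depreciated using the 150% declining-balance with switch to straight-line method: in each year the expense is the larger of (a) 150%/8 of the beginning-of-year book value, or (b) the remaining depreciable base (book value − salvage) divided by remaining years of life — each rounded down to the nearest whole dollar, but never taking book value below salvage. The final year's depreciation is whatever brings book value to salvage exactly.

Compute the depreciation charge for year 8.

$17,389

Depreciable base = $217,074 − $24,700 = $192,374.
Year 1: DB = ⌊$217,074 × 150%/8⌋ = $40,701; SL = ⌊$192,374/8⌋ = $24,046 → take DB $40,701. Book value $176,373.
Year 2: DB = ⌊$176,373 × 150%/8⌋ = $33,069; SL = ⌊$151,673/7⌋ = $21,667 → take DB $33,069. Book value $143,304.
Year 3: DB = ⌊$143,304 × 150%/8⌋ = $26,869; SL = ⌊$118,604/6⌋ = $19,767 → take DB $26,869. Book value $116,435.
Year 4: DB = ⌊$116,435 × 150%/8⌋ = $21,831; SL = ⌊$91,735/5⌋ = $18,347 → take DB $21,831. Book value $94,604.
Year 5: DB = ⌊$94,604 × 150%/8⌋ = $17,738; SL = ⌊$69,904/4⌋ = $17,476 → take DB $17,738. Book value $76,866.
Year 6: DB = ⌊$76,866 × 150%/8⌋ = $14,412; SL = ⌊$52,166/3⌋ = $17,388 → take SL $17,388. Book value $59,478.
Year 7: DB = ⌊$59,478 × 150%/8⌋ = $11,152; SL = ⌊$34,778/2⌋ = $17,389 → take SL $17,389. Book value $42,089.
Year 8 (final): $42,089 − $24,700 = $17,389. Book value $24,700.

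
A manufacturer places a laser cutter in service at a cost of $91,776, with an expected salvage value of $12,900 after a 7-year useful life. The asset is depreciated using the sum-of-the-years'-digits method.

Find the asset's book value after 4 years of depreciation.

$29,802

Depreciable base = $91,776 − $12,900 = $78,876.
Sum of the years' digits = 7+6+5+4+3+2+1 = 28.
Year 1: $78,876 × 7/28 = $19,719. Book value $72,057.
Year 2: $78,876 × 6/28 = $16,902. Book value $55,155.
Year 3: $78,876 × 5/28 = $14,085. Book value $41,070.
Year 4: $78,876 × 4/28 = $11,268. Book value $29,802.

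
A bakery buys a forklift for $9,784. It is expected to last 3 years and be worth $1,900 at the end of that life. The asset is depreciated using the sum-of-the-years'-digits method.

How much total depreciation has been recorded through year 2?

$6,570

Depreciable base = $9,784 − $1,900 = $7,884.
Sum of the years' digits = 3+2+1 = 6.
Year 1: $7,884 × 3/6 = $3,942. Book value $5,842.
Year 2: $7,884 × 2/6 = $2,628. Book value $3,214.
Accumulated through year 2 = $9,784 − $3,214 = $6,570.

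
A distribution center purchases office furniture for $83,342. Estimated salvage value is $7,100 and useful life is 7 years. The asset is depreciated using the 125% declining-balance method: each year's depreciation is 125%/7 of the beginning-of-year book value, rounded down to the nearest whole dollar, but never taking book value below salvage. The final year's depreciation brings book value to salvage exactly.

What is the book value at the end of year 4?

$37,946

Depreciable base = $83,342 − $7,100 = $76,242.
Year 1: ⌊$83,342 × 125%/7⌋ = $14,882. Book value $68,460.
Year 2: ⌊$68,460 × 125%/7⌋ = $12,225. Book value $56,235.
Year 3: ⌊$56,235 × 125%/7⌋ = $10,041. Book value $46,194.
Year 4: ⌊$46,194 × 125%/7⌋ = $8,248. Book value $37,946.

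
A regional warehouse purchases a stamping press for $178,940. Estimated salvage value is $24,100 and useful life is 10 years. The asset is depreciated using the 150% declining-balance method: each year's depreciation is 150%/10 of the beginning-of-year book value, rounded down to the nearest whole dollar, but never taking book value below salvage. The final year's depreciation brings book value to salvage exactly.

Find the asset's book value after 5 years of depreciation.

Depreciable base = $178,940 − $24,100 = $154,840.
Year 1: ⌊$178,940 × 150%/10⌋ = $26,841. Book value $152,099.
Year 2: ⌊$152,099 × 150%/10⌋ = $22,814. Book value $129,285.
Year 3: ⌊$129,285 × 150%/10⌋ = $19,392. Book value $109,893.
Year 4: ⌊$109,893 × 150%/10⌋ = $16,483. Book value $93,410.
Year 5: ⌊$93,410 × 150%/10⌋ = $14,011. Book value $79,399.

$79,399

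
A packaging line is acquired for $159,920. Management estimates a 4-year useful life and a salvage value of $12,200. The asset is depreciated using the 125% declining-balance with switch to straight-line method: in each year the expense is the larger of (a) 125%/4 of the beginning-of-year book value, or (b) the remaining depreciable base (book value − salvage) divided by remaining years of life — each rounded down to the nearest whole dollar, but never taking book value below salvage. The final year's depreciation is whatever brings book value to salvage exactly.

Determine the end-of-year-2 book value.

Depreciable base = $159,920 − $12,200 = $147,720.
Year 1: DB = ⌊$159,920 × 125%/4⌋ = $49,975; SL = ⌊$147,720/4⌋ = $36,930 → take DB $49,975. Book value $109,945.
Year 2: DB = ⌊$109,945 × 125%/4⌋ = $34,357; SL = ⌊$97,745/3⌋ = $32,581 → take DB $34,357. Book value $75,588.

$75,588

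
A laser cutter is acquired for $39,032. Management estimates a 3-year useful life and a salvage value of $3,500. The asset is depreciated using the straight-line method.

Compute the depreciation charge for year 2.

$11,844

Depreciable base = $39,032 − $3,500 = $35,532.
Annual expense = $35,532 / 3 = $11,844.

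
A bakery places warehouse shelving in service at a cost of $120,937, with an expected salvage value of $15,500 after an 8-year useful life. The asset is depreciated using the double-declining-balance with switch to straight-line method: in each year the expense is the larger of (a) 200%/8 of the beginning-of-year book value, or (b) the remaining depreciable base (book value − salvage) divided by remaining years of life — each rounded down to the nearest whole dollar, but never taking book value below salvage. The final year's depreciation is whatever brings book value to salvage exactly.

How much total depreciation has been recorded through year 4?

Depreciable base = $120,937 − $15,500 = $105,437.
Year 1: DB = ⌊$120,937 × 200%/8⌋ = $30,234; SL = ⌊$105,437/8⌋ = $13,179 → take DB $30,234. Book value $90,703.
Year 2: DB = ⌊$90,703 × 200%/8⌋ = $22,675; SL = ⌊$75,203/7⌋ = $10,743 → take DB $22,675. Book value $68,028.
Year 3: DB = ⌊$68,028 × 200%/8⌋ = $17,007; SL = ⌊$52,528/6⌋ = $8,754 → take DB $17,007. Book value $51,021.
Year 4: DB = ⌊$51,021 × 200%/8⌋ = $12,755; SL = ⌊$35,521/5⌋ = $7,104 → take DB $12,755. Book value $38,266.
Accumulated through year 4 = $120,937 − $38,266 = $82,671.

$82,671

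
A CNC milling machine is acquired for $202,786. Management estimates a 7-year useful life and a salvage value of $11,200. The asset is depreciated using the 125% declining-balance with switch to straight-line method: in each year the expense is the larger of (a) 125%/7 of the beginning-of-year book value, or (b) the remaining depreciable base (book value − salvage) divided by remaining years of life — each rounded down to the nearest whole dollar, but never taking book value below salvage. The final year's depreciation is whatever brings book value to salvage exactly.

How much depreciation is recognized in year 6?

$25,126

Depreciable base = $202,786 − $11,200 = $191,586.
Year 1: DB = ⌊$202,786 × 125%/7⌋ = $36,211; SL = ⌊$191,586/7⌋ = $27,369 → take DB $36,211. Book value $166,575.
Year 2: DB = ⌊$166,575 × 125%/7⌋ = $29,745; SL = ⌊$155,375/6⌋ = $25,895 → take DB $29,745. Book value $136,830.
Year 3: DB = ⌊$136,830 × 125%/7⌋ = $24,433; SL = ⌊$125,630/5⌋ = $25,126 → take SL $25,126. Book value $111,704.
Year 4: DB = ⌊$111,704 × 125%/7⌋ = $19,947; SL = ⌊$100,504/4⌋ = $25,126 → take SL $25,126. Book value $86,578.
Year 5: DB = ⌊$86,578 × 125%/7⌋ = $15,460; SL = ⌊$75,378/3⌋ = $25,126 → take SL $25,126. Book value $61,452.
Year 6: DB = ⌊$61,452 × 125%/7⌋ = $10,973; SL = ⌊$50,252/2⌋ = $25,126 → take SL $25,126. Book value $36,326.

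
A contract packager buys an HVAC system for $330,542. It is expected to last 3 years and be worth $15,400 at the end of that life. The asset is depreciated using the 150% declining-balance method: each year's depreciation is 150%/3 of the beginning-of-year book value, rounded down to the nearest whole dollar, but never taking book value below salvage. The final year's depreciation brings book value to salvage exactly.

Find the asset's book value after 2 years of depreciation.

$82,636

Depreciable base = $330,542 − $15,400 = $315,142.
Year 1: ⌊$330,542 × 150%/3⌋ = $165,271. Book value $165,271.
Year 2: ⌊$165,271 × 150%/3⌋ = $82,635. Book value $82,636.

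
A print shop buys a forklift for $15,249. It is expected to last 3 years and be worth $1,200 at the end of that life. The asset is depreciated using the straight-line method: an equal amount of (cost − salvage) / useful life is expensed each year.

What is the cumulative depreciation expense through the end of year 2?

$9,366

Depreciable base = $15,249 − $1,200 = $14,049.
Annual expense = $14,049 / 3 = $4,683.
End of year 1: book value $10,566.
End of year 2: book value $5,883.
Accumulated through year 2 = $15,249 − $5,883 = $9,366.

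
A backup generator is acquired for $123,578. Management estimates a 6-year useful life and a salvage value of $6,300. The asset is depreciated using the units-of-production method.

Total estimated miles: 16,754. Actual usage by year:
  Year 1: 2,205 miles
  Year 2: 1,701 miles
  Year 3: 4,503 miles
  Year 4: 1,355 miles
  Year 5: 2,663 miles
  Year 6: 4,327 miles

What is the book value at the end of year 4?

$55,230

Depreciable base = $123,578 − $6,300 = $117,278.
Rate = $117,278 / 16,754 miles = $7 per mile.
Year 1: 2,205 × $7 = $15,435. Book value $108,143.
Year 2: 1,701 × $7 = $11,907. Book value $96,236.
Year 3: 4,503 × $7 = $31,521. Book value $64,715.
Year 4: 1,355 × $7 = $9,485. Book value $55,230.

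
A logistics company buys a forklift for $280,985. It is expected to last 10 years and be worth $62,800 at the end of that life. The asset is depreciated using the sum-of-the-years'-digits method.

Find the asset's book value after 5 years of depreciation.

$122,305

Depreciable base = $280,985 − $62,800 = $218,185.
Sum of the years' digits = 10+9+8+7+6+5+4+3+2+1 = 55.
Year 1: $218,185 × 10/55 = $39,670. Book value $241,315.
Year 2: $218,185 × 9/55 = $35,703. Book value $205,612.
Year 3: $218,185 × 8/55 = $31,736. Book value $173,876.
Year 4: $218,185 × 7/55 = $27,769. Book value $146,107.
Year 5: $218,185 × 6/55 = $23,802. Book value $122,305.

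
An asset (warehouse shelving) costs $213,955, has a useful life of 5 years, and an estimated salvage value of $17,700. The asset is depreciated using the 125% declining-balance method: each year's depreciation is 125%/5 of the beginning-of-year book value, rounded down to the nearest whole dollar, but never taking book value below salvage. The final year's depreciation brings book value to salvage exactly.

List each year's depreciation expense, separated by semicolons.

Depreciable base = $213,955 − $17,700 = $196,255.
Year 1: ⌊$213,955 × 125%/5⌋ = $53,488. Book value $160,467.
Year 2: ⌊$160,467 × 125%/5⌋ = $40,116. Book value $120,351.
Year 3: ⌊$120,351 × 125%/5⌋ = $30,087. Book value $90,264.
Year 4: ⌊$90,264 × 125%/5⌋ = $22,566. Book value $67,698.
Year 5 (final): $67,698 − $17,700 = $49,998. Book value $17,700.

$53,488; $40,116; $30,087; $22,566; $49,998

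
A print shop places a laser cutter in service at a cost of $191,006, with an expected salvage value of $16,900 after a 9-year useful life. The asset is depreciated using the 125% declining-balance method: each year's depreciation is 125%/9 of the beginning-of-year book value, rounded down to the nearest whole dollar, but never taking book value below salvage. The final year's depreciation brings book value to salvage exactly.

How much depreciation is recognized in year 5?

$14,586

Depreciable base = $191,006 − $16,900 = $174,106.
Year 1: ⌊$191,006 × 125%/9⌋ = $26,528. Book value $164,478.
Year 2: ⌊$164,478 × 125%/9⌋ = $22,844. Book value $141,634.
Year 3: ⌊$141,634 × 125%/9⌋ = $19,671. Book value $121,963.
Year 4: ⌊$121,963 × 125%/9⌋ = $16,939. Book value $105,024.
Year 5: ⌊$105,024 × 125%/9⌋ = $14,586. Book value $90,438.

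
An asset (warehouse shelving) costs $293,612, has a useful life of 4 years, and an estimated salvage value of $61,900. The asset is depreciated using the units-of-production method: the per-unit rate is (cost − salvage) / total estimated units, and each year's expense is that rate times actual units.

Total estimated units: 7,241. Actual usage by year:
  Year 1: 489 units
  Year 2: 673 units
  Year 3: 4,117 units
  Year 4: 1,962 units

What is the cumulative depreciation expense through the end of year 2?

$37,184

Depreciable base = $293,612 − $61,900 = $231,712.
Rate = $231,712 / 7,241 units = $32 per unit.
Year 1: 489 × $32 = $15,648. Book value $277,964.
Year 2: 673 × $32 = $21,536. Book value $256,428.
Accumulated through year 2 = $293,612 − $256,428 = $37,184.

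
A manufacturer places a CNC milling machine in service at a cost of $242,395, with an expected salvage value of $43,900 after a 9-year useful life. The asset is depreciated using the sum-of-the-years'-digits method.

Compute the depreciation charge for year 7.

$13,233

Depreciable base = $242,395 − $43,900 = $198,495.
Sum of the years' digits = 9+8+7+6+5+4+3+2+1 = 45.
Year 1: $198,495 × 9/45 = $39,699. Book value $202,696.
Year 2: $198,495 × 8/45 = $35,288. Book value $167,408.
Year 3: $198,495 × 7/45 = $30,877. Book value $136,531.
Year 4: $198,495 × 6/45 = $26,466. Book value $110,065.
Year 5: $198,495 × 5/45 = $22,055. Book value $88,010.
Year 6: $198,495 × 4/45 = $17,644. Book value $70,366.
Year 7: $198,495 × 3/45 = $13,233. Book value $57,133.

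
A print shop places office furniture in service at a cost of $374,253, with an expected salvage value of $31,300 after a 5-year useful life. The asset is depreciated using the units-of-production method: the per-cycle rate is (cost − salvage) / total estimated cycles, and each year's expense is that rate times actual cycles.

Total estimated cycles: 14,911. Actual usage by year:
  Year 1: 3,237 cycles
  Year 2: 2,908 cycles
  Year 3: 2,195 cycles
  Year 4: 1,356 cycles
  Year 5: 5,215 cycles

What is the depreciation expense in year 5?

$119,945

Depreciable base = $374,253 − $31,300 = $342,953.
Rate = $342,953 / 14,911 cycles = $23 per cycle.
Year 1: 3,237 × $23 = $74,451. Book value $299,802.
Year 2: 2,908 × $23 = $66,884. Book value $232,918.
Year 3: 2,195 × $23 = $50,485. Book value $182,433.
Year 4: 1,356 × $23 = $31,188. Book value $151,245.
Year 5: 5,215 × $23 = $119,945. Book value $31,300.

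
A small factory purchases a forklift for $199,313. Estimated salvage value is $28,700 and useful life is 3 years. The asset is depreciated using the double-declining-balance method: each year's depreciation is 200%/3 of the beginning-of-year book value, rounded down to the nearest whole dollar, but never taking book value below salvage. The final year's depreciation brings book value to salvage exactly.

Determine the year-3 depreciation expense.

$0

Depreciable base = $199,313 − $28,700 = $170,613.
Year 1: ⌊$199,313 × 200%/3⌋ = $132,875. Book value $66,438.
Year 2: ⌊$66,438 × 200%/3⌋ = $44,292, capped at $37,738. Book value $28,700.
Year 3 (final): $28,700 − $28,700 = $0. Book value $28,700.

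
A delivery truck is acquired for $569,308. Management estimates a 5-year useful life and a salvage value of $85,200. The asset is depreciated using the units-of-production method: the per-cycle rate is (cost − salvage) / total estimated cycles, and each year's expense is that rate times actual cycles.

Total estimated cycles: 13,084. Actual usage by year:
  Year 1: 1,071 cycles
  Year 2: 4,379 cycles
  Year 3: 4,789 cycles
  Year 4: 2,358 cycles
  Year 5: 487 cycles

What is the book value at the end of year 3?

$190,465

Depreciable base = $569,308 − $85,200 = $484,108.
Rate = $484,108 / 13,084 cycles = $37 per cycle.
Year 1: 1,071 × $37 = $39,627. Book value $529,681.
Year 2: 4,379 × $37 = $162,023. Book value $367,658.
Year 3: 4,789 × $37 = $177,193. Book value $190,465.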